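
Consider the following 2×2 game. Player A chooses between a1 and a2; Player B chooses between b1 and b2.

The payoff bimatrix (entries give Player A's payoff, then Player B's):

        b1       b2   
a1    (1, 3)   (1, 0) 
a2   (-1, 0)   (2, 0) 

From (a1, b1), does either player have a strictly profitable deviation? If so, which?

Player A at (a1, b1) earns 1; deviating to a2 yields -1 — not better.
Player B earns 3; deviating to b2 yields 0 — not better.
Neither player can strictly improve; the profile is a Nash equilibrium.

Neither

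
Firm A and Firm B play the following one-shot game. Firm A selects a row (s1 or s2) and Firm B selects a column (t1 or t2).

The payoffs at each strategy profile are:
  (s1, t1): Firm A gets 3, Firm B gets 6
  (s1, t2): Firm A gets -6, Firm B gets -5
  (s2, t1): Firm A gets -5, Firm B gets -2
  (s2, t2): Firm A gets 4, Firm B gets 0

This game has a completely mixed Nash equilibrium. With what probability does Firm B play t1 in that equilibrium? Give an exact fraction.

5/9

Let c be the probability that Firm B plays t1. In a completely mixed equilibrium, Firm A must be indifferent between s1 and s2.
Firm A's expected payoff from s1 is 3c − 6(1−c); from s2 it is −5c + 4(1−c).
Setting these equal: 9c − 6 = −9c + 4, so c = 5/9.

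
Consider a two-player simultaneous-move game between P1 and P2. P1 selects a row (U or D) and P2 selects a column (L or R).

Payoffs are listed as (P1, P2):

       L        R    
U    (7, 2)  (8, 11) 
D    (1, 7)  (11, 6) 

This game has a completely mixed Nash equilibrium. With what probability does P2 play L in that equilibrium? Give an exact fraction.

1/3

Let c be the probability that P2 plays L. In a completely mixed equilibrium, P1 must be indifferent between U and D.
P1's expected payoff from U is 7c + 8(1−c); from D it is c + 11(1−c).
Setting these equal: −c + 8 = −10c + 11, so c = 1/3.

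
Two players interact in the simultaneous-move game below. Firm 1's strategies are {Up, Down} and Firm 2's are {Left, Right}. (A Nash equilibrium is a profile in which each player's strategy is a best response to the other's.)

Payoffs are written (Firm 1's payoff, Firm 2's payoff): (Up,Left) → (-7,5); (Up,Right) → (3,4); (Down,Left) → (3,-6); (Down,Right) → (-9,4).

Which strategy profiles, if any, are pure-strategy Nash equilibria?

none

(Up, Left): Firm 1 prefers Down (3 > -7) — not an equilibrium.
(Up, Right): Firm 2 prefers Left (5 > 4) — not an equilibrium.
(Down, Left): Firm 2 prefers Right (4 > -6) — not an equilibrium.
(Down, Right): Firm 1 prefers Up (3 > -9) — not an equilibrium.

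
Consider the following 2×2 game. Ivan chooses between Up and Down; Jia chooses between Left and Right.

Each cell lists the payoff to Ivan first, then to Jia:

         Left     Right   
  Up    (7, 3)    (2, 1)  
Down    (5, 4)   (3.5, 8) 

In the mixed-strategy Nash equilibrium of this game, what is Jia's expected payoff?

First find p, the probability Ivan plays Up, from Jia's indifference between Left and Right: 3p + 4(1−p) = p + 8(1−p), giving p = 2/3.
Since Jia is indifferent in equilibrium, Jia's expected payoff equals the payoff from either column against (2/3, 1/3). Using Left: 3(2/3) + 4(1/3) = 10/3.

10/3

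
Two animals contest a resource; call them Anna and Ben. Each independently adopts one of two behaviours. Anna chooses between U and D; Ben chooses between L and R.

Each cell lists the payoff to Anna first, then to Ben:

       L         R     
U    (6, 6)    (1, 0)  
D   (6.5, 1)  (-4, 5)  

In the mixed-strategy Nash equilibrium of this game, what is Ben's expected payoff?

3

First find x, the probability Anna plays U, from Ben's indifference between L and R: 6x + (1−x) = 5(1−x), giving x = 2/5.
Since Ben is indifferent in equilibrium, Ben's expected payoff equals the payoff from either column against (2/5, 3/5). Using L: 6(2/5) + (3/5) = 3.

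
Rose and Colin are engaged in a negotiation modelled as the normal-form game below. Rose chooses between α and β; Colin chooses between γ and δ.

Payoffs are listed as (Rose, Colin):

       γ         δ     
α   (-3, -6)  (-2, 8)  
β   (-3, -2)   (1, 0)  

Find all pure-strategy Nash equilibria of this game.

(α, γ): Colin prefers δ (8 > -6) — not an equilibrium.
(α, δ): Rose prefers β (1 > -2) — not an equilibrium.
(β, γ): Colin prefers δ (0 > -2) — not an equilibrium.
(β, δ): Rose gets 1 ≥ -2 from α, and Colin gets 0 ≥ -2 from γ — Nash equilibrium.

(β, δ)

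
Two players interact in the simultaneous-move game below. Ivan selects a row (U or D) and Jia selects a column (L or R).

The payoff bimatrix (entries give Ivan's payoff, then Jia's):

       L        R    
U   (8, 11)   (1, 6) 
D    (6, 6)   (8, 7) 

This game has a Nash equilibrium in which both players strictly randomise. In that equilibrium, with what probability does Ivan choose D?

Let r be the probability that Ivan plays U. In a completely mixed equilibrium, Jia must be indifferent between L and R.
Jia's expected payoff from L is 11r + 6(1−r); from R it is 6r + 7(1−r).
Setting these equal: 5r + 6 = −r + 7, so r = 1/6.
Therefore Ivan plays D with probability 1 − 1/6 = 5/6.

5/6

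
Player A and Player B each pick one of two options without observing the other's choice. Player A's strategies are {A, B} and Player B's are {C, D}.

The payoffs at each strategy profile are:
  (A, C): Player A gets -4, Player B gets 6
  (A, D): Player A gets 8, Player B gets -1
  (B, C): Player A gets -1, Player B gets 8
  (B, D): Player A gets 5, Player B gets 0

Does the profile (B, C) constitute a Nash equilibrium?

At (B, C), Player A earns -1; switching to A would give -4, so Player A has no profitable deviation.
Player B earns 8; switching to D would give 0, so Player B has no profitable deviation.
Neither player can gain by a unilateral deviation, so this profile is a Nash equilibrium.

Yes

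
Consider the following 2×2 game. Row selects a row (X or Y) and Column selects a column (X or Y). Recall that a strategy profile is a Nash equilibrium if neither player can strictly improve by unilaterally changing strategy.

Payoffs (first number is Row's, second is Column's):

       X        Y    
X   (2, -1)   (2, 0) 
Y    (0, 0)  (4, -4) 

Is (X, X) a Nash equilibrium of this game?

No

At (X, X), Row earns 2; switching to Y would give 0, so Row has no profitable deviation.
Column earns -1; switching to Y would give 0, so Column would deviate.
Since at least one player can profitably deviate, this is not a Nash equilibrium.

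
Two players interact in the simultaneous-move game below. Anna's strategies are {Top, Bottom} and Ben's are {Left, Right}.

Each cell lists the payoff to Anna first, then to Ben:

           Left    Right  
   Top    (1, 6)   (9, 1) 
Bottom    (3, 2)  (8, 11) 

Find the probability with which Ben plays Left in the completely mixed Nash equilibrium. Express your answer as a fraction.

Let c be the probability that Ben plays Left. In a completely mixed equilibrium, Anna must be indifferent between Top and Bottom.
Anna's expected payoff from Top is c + 9(1−c); from Bottom it is 3c + 8(1−c).
Setting these equal: −8c + 9 = −5c + 8, so c = 1/3.

1/3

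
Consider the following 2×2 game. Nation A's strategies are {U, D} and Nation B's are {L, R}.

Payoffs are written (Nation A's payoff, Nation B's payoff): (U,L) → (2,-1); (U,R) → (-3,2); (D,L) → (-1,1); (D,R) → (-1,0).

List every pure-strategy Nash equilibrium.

(U, L): Nation B prefers R (2 > -1) — not an equilibrium.
(U, R): Nation A prefers D (-1 > -3) — not an equilibrium.
(D, L): Nation A prefers U (2 > -1) — not an equilibrium.
(D, R): Nation B prefers L (1 > 0) — not an equilibrium.

none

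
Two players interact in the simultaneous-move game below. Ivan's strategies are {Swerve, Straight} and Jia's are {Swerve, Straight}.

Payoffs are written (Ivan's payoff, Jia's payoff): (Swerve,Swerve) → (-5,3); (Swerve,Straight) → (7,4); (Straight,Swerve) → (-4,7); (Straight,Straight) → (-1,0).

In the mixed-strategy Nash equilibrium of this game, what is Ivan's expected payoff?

First find y, the probability Jia plays Swerve, from Ivan's indifference between Swerve and Straight: −5y + 7(1−y) = −4y − (1−y), giving y = 8/9.
Since Ivan is indifferent in equilibrium, Ivan's expected payoff equals the payoff from either row against (8/9, 1/9). Using Swerve: −5(8/9) + 7(1/9) = -11/3.

-11/3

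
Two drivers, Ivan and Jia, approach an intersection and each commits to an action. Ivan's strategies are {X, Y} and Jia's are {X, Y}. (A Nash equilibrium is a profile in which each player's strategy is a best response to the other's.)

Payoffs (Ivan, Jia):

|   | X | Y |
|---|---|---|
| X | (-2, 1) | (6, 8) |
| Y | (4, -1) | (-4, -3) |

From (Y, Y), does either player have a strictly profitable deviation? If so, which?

Ivan at (Y, Y) earns -4; deviating to X yields 6 — a strict improvement.
Jia earns -3; deviating to X yields -1 — a strict improvement.
Both Ivan and Jia have strictly profitable deviations.

Both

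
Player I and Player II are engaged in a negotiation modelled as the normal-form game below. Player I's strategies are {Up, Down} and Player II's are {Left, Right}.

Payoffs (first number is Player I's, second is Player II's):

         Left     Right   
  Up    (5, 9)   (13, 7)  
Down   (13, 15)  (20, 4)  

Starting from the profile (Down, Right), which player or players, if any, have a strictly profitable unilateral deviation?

Player I at (Down, Right) earns 20; deviating to Up yields 13 — not better.
Player II earns 4; deviating to Left yields 15 — a strict improvement.
Only Player II has a strictly profitable deviation.

Player II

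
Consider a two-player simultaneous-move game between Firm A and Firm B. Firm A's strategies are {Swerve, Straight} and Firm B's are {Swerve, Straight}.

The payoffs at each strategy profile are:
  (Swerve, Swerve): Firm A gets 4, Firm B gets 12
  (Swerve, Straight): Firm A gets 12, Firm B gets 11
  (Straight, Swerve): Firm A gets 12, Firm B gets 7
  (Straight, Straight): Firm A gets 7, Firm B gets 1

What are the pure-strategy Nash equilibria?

(Straight, Swerve)

(Swerve, Swerve): Firm A prefers Straight (12 > 4) — not an equilibrium.
(Swerve, Straight): Firm B prefers Swerve (12 > 11) — not an equilibrium.
(Straight, Swerve): Firm A gets 12 ≥ 4 from Swerve, and Firm B gets 7 ≥ 1 from Straight — Nash equilibrium.
(Straight, Straight): Firm A prefers Swerve (12 > 7); Firm B prefers Swerve (7 > 1) — not an equilibrium.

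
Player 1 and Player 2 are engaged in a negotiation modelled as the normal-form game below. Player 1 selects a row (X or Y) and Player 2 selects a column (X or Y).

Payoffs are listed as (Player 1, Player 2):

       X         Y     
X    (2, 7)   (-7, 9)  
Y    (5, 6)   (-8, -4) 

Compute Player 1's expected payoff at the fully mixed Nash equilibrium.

First find q, the probability Player 2 plays X, from Player 1's indifference between X and Y: 2q − 7(1−q) = 5q − 8(1−q), giving q = 1/4.
Since Player 1 is indifferent in equilibrium, Player 1's expected payoff equals the payoff from either row against (1/4, 3/4). Using X: 2(1/4) − 7(3/4) = -19/4.

-19/4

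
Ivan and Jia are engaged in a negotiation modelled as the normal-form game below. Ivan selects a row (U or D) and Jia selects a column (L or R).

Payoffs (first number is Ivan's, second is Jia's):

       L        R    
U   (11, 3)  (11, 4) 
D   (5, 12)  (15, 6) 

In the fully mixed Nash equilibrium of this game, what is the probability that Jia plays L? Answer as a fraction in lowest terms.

2/5

Let q be the probability that Jia plays L. In a completely mixed equilibrium, Ivan must be indifferent between U and D.
Ivan's expected payoff from U is 11q + 11(1−q); from D it is 5q + 15(1−q).
Setting these equal: 11 = −10q + 15, so q = 2/5.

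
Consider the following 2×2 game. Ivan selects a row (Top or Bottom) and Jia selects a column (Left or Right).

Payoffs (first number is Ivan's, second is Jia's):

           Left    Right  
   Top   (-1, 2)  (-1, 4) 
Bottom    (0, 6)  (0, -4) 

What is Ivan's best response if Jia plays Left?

Bottom

Against Left, Ivan earns -1 from Top and 0 from Bottom.
So Bottom is the best response.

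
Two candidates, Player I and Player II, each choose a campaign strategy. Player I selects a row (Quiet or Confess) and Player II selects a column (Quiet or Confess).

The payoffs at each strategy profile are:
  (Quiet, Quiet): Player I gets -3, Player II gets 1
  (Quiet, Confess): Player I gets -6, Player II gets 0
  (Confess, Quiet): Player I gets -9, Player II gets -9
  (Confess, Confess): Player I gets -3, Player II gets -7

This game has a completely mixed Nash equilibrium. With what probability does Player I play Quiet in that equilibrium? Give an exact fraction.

Let p be the probability that Player I plays Quiet. In a completely mixed equilibrium, Player II must be indifferent between Quiet and Confess.
Player II's expected payoff from Quiet is p − 9(1−p); from Confess it is −7(1−p).
Setting these equal: 10p − 9 = 7p − 7, so p = 2/3.

2/3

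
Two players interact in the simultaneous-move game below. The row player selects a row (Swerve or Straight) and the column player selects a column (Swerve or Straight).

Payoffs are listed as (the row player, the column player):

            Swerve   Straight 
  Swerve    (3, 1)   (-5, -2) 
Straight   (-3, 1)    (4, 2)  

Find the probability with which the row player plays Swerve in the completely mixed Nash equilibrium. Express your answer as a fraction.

1/4

Let p be the probability that the row player plays Swerve. In a completely mixed equilibrium, the column player must be indifferent between Swerve and Straight.
The column player's expected payoff from Swerve is p + (1−p); from Straight it is −2p + 2(1−p).
Setting these equal: 1 = −4p + 2, so p = 1/4.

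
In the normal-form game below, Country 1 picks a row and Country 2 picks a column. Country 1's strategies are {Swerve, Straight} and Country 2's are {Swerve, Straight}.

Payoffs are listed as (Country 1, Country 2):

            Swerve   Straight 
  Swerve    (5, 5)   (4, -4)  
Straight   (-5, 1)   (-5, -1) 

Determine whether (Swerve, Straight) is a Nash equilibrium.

No

At (Swerve, Straight), Country 1 earns 4; switching to Straight would give -5, so Country 1 has no profitable deviation.
Country 2 earns -4; switching to Swerve would give 5, so Country 2 would deviate.
Since at least one player can profitably deviate, this is not a Nash equilibrium.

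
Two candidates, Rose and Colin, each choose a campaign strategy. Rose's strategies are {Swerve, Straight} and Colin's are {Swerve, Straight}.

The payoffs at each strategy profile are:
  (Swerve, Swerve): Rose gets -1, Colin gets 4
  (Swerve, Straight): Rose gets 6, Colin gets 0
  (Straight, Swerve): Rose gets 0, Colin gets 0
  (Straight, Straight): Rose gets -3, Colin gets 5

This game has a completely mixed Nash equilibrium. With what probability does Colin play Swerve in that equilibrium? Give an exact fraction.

9/10

Let y be the probability that Colin plays Swerve. In a completely mixed equilibrium, Rose must be indifferent between Swerve and Straight.
Rose's expected payoff from Swerve is −y + 6(1−y); from Straight it is −3(1−y).
Setting these equal: −7y + 6 = 3y − 3, so y = 9/10.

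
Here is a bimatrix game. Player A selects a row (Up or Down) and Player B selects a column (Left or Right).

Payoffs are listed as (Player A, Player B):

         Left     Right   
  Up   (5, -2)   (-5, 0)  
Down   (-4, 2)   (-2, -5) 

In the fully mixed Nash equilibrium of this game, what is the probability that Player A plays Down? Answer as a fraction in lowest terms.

Let r be the probability that Player A plays Up. In a completely mixed equilibrium, Player B must be indifferent between Left and Right.
Player B's expected payoff from Left is −2r + 2(1−r); from Right it is −5(1−r).
Setting these equal: −4r + 2 = 5r − 5, so r = 7/9.
Therefore Player A plays Down with probability 1 − 7/9 = 2/9.

2/9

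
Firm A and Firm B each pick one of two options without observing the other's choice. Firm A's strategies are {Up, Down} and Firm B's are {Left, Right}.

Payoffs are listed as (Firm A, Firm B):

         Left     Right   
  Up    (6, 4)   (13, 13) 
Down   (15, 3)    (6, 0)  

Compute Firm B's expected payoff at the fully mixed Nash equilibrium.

First find p, the probability Firm A plays Up, from Firm B's indifference between Left and Right: 4p + 3(1−p) = 13p, giving p = 1/4.
Since Firm B is indifferent in equilibrium, Firm B's expected payoff equals the payoff from either column against (1/4, 3/4). Using Left: 4(1/4) + 3(3/4) = 13/4.

13/4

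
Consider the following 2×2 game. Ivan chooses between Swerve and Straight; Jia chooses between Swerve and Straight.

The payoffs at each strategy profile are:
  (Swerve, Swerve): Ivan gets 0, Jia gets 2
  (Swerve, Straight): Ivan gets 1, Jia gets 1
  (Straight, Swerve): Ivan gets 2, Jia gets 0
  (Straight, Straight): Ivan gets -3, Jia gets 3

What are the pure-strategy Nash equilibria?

(Swerve, Swerve): Ivan prefers Straight (2 > 0) — not an equilibrium.
(Swerve, Straight): Jia prefers Swerve (2 > 1) — not an equilibrium.
(Straight, Swerve): Jia prefers Straight (3 > 0) — not an equilibrium.
(Straight, Straight): Ivan prefers Swerve (1 > -3) — not an equilibrium.

none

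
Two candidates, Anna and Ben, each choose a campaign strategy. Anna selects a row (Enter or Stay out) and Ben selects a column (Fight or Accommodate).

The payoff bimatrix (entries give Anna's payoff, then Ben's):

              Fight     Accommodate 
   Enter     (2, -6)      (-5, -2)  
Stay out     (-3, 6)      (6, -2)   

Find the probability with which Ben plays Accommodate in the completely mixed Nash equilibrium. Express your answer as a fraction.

Let y be the probability that Ben plays Fight. In a completely mixed equilibrium, Anna must be indifferent between Enter and Stay out.
Anna's expected payoff from Enter is 2y − 5(1−y); from Stay out it is −3y + 6(1−y).
Setting these equal: 7y − 5 = −9y + 6, so y = 11/16.
Therefore Ben plays Accommodate with probability 1 − 11/16 = 5/16.

5/16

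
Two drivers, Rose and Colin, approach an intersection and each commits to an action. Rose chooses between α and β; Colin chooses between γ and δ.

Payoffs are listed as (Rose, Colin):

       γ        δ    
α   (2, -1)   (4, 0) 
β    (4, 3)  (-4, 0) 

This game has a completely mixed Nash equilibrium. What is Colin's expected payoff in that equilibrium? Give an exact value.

First find p, the probability Rose plays α, from Colin's indifference between γ and δ: −p + 3(1−p) = 0, giving p = 3/4.
Since Colin is indifferent in equilibrium, Colin's expected payoff equals the payoff from either column against (3/4, 1/4). Using γ: −(3/4) + 3(1/4) = 0.

0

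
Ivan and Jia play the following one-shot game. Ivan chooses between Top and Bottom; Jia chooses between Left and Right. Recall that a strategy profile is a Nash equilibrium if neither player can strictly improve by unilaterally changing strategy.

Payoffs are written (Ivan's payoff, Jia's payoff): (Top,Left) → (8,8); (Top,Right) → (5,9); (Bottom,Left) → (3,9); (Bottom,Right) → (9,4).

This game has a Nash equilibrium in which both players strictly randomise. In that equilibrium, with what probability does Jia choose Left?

4/9

Let q be the probability that Jia plays Left. In a completely mixed equilibrium, Ivan must be indifferent between Top and Bottom.
Ivan's expected payoff from Top is 8q + 5(1−q); from Bottom it is 3q + 9(1−q).
Setting these equal: 3q + 5 = −6q + 9, so q = 4/9.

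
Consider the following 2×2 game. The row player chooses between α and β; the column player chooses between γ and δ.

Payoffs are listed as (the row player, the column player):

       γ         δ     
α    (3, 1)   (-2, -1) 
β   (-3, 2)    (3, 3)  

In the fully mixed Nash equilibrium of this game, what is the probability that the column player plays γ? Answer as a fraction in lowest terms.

Let q be the probability that the column player plays γ. In a completely mixed equilibrium, the row player must be indifferent between α and β.
The row player's expected payoff from α is 3q − 2(1−q); from β it is −3q + 3(1−q).
Setting these equal: 5q − 2 = −6q + 3, so q = 5/11.

5/11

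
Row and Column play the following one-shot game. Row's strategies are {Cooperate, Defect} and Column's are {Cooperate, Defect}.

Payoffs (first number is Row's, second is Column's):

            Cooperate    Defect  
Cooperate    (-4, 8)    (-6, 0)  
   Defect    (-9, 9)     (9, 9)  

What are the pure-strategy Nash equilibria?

(Cooperate, Cooperate): Row gets -4 ≥ -9 from Defect, and Column gets 8 ≥ 0 from Defect — Nash equilibrium.
(Cooperate, Defect): Row prefers Defect (9 > -6); Column prefers Cooperate (8 > 0) — not an equilibrium.
(Defect, Cooperate): Row prefers Cooperate (-4 > -9) — not an equilibrium.
(Defect, Defect): Row gets 9 ≥ -6 from Cooperate, and Column gets 9 ≥ 9 from Cooperate — Nash equilibrium.

(Cooperate, Cooperate) and (Defect, Defect)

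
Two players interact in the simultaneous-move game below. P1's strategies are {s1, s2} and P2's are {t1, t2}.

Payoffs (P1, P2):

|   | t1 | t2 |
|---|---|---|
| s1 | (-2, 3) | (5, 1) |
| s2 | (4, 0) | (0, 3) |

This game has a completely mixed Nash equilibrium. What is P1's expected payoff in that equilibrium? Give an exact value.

20/11

First find q, the probability P2 plays t1, from P1's indifference between s1 and s2: −2q + 5(1−q) = 4q, giving q = 5/11.
Since P1 is indifferent in equilibrium, P1's expected payoff equals the payoff from either row against (5/11, 6/11). Using s1: −2(5/11) + 5(6/11) = 20/11.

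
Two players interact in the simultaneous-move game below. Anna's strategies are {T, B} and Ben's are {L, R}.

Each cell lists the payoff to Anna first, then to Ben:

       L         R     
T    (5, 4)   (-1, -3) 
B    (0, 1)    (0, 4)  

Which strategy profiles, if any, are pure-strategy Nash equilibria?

(T, L): Anna gets 5 ≥ 0 from B, and Ben gets 4 ≥ -3 from R — Nash equilibrium.
(T, R): Anna prefers B (0 > -1); Ben prefers L (4 > -3) — not an equilibrium.
(B, L): Anna prefers T (5 > 0); Ben prefers R (4 > 1) — not an equilibrium.
(B, R): Anna gets 0 ≥ -1 from T, and Ben gets 4 ≥ 1 from L — Nash equilibrium.

(T, L) and (B, R)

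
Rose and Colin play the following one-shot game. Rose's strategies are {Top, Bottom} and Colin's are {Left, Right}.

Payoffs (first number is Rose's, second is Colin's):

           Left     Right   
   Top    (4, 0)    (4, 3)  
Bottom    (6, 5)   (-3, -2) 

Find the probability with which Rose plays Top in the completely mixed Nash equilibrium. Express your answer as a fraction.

7/10

Let p be the probability that Rose plays Top. In a completely mixed equilibrium, Colin must be indifferent between Left and Right.
Colin's expected payoff from Left is 5(1−p); from Right it is 3p − 2(1−p).
Setting these equal: −5p + 5 = 5p − 2, so p = 7/10.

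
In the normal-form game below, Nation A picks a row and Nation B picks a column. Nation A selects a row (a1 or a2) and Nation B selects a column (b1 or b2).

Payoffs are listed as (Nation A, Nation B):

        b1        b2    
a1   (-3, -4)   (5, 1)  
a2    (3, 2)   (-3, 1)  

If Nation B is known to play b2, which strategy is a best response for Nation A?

a1

Against b2, Nation A earns 5 from a1 and -3 from a2.
So a1 is the best response.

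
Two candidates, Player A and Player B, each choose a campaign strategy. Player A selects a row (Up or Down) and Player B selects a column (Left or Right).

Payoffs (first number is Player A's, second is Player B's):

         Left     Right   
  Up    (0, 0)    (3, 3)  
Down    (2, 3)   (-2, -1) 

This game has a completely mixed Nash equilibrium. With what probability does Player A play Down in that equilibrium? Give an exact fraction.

3/7

Let x be the probability that Player A plays Up. In a completely mixed equilibrium, Player B must be indifferent between Left and Right.
Player B's expected payoff from Left is 3(1−x); from Right it is 3x − (1−x).
Setting these equal: −3x + 3 = 4x − 1, so x = 4/7.
Therefore Player A plays Down with probability 1 − 4/7 = 3/7.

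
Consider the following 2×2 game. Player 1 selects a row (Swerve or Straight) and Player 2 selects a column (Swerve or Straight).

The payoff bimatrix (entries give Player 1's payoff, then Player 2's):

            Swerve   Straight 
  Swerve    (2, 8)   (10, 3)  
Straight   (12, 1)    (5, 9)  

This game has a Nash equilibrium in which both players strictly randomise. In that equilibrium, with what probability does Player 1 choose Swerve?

8/13

Let p be the probability that Player 1 plays Swerve. In a completely mixed equilibrium, Player 2 must be indifferent between Swerve and Straight.
Player 2's expected payoff from Swerve is 8p + (1−p); from Straight it is 3p + 9(1−p).
Setting these equal: 7p + 1 = −6p + 9, so p = 8/13.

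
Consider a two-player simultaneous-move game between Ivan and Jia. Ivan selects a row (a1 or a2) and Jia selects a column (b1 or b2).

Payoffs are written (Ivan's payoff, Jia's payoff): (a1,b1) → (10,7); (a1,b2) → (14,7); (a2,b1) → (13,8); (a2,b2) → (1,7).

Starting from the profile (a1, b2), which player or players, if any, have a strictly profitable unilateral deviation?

Neither

Ivan at (a1, b2) earns 14; deviating to a2 yields 1 — not better.
Jia earns 7; deviating to b1 yields 7 — not better.
Neither player can strictly improve; the profile is a Nash equilibrium.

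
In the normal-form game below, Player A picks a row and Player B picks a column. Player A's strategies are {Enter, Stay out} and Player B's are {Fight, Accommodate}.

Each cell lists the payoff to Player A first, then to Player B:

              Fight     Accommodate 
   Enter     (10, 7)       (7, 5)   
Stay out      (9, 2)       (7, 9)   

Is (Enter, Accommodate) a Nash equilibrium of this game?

No

At (Enter, Accommodate), Player A earns 7; switching to Stay out would give 7, so Player A has no profitable deviation.
Player B earns 5; switching to Fight would give 7, so Player B would deviate.
Since at least one player can profitably deviate, this is not a Nash equilibrium.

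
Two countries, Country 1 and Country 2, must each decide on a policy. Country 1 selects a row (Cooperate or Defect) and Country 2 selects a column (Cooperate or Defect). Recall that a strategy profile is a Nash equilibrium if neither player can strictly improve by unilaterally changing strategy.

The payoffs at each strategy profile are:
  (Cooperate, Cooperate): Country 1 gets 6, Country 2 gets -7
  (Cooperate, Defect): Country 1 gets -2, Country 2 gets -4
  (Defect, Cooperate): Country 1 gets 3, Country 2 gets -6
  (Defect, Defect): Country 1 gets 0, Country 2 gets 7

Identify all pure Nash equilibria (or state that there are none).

(Defect, Defect)

(Cooperate, Cooperate): Country 2 prefers Defect (-4 > -7) — not an equilibrium.
(Cooperate, Defect): Country 1 prefers Defect (0 > -2) — not an equilibrium.
(Defect, Cooperate): Country 1 prefers Cooperate (6 > 3); Country 2 prefers Defect (7 > -6) — not an equilibrium.
(Defect, Defect): Country 1 gets 0 ≥ -2 from Cooperate, and Country 2 gets 7 ≥ -6 from Cooperate — Nash equilibrium.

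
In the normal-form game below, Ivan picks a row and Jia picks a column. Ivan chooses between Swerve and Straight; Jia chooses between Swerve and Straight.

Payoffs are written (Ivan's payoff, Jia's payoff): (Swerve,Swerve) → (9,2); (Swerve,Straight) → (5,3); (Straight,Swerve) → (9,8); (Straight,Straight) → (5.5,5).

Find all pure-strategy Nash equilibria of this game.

(Swerve, Swerve): Jia prefers Straight (3 > 2) — not an equilibrium.
(Swerve, Straight): Ivan prefers Straight (5.5 > 5) — not an equilibrium.
(Straight, Swerve): Ivan gets 9 ≥ 9 from Swerve, and Jia gets 8 ≥ 5 from Straight — Nash equilibrium.
(Straight, Straight): Jia prefers Swerve (8 > 5) — not an equilibrium.

(Straight, Swerve)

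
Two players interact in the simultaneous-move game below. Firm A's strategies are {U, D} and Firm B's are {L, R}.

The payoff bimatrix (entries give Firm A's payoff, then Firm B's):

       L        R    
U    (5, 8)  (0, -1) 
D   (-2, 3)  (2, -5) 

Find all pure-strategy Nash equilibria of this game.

(U, L)

(U, L): Firm A gets 5 ≥ -2 from D, and Firm B gets 8 ≥ -1 from R — Nash equilibrium.
(U, R): Firm A prefers D (2 > 0); Firm B prefers L (8 > -1) — not an equilibrium.
(D, L): Firm A prefers U (5 > -2) — not an equilibrium.
(D, R): Firm B prefers L (3 > -5) — not an equilibrium.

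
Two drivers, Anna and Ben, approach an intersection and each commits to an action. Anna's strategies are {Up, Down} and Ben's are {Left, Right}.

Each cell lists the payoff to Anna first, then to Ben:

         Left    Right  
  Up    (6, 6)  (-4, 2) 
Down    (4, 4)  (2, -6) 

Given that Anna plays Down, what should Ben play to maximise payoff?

Left

Against Down, Ben earns 4 from Left and -6 from Right.
So Left is the best response.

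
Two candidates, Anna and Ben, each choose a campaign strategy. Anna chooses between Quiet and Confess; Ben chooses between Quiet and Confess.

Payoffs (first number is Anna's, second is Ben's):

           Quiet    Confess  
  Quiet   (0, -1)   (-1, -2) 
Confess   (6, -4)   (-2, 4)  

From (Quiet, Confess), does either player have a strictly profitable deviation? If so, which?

Ben

Anna at (Quiet, Confess) earns -1; deviating to Confess yields -2 — not better.
Ben earns -2; deviating to Quiet yields -1 — a strict improvement.
Only Ben has a strictly profitable deviation.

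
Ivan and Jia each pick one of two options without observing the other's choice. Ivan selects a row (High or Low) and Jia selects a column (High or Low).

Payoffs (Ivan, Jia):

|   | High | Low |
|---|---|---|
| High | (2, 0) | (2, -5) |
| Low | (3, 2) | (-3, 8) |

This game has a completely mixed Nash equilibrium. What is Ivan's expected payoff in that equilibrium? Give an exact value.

2

First find q, the probability Jia plays High, from Ivan's indifference between High and Low: 2q + 2(1−q) = 3q − 3(1−q), giving q = 5/6.
Since Ivan is indifferent in equilibrium, Ivan's expected payoff equals the payoff from either row against (5/6, 1/6). Using High: 2(5/6) + 2(1/6) = 2.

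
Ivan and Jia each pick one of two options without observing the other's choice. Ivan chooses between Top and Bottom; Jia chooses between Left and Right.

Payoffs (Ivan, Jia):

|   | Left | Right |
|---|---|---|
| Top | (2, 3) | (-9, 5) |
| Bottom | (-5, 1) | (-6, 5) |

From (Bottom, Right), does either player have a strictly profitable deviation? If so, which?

Neither

Ivan at (Bottom, Right) earns -6; deviating to Top yields -9 — not better.
Jia earns 5; deviating to Left yields 1 — not better.
Neither player can strictly improve; the profile is a Nash equilibrium.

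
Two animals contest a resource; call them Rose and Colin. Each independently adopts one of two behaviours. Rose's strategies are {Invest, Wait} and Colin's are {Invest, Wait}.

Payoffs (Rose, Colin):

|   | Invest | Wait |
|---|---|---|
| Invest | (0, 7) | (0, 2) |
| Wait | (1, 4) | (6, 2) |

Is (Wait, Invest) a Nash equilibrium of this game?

At (Wait, Invest), Rose earns 1; switching to Invest would give 0, so Rose has no profitable deviation.
Colin earns 4; switching to Wait would give 2, so Colin has no profitable deviation.
Neither player can gain by a unilateral deviation, so this profile is a Nash equilibrium.

Yes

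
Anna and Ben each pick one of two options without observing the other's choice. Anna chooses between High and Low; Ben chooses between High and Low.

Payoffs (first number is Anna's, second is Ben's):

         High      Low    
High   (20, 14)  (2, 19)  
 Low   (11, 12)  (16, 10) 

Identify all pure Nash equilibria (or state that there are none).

none

(High, High): Ben prefers Low (19 > 14) — not an equilibrium.
(High, Low): Anna prefers Low (16 > 2) — not an equilibrium.
(Low, High): Anna prefers High (20 > 11) — not an equilibrium.
(Low, Low): Ben prefers High (12 > 10) — not an equilibrium.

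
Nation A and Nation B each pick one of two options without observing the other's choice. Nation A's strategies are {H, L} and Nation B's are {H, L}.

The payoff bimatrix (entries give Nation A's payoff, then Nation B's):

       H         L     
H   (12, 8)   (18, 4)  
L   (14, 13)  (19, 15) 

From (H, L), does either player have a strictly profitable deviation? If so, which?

Nation A at (H, L) earns 18; deviating to L yields 19 — a strict improvement.
Nation B earns 4; deviating to H yields 8 — a strict improvement.
Both Nation A and Nation B have strictly profitable deviations.

Both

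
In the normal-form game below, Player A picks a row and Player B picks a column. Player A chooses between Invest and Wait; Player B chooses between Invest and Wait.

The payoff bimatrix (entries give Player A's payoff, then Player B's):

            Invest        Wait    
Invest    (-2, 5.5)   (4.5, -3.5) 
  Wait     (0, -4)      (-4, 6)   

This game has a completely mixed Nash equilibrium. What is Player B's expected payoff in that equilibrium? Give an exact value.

First find x, the probability Player A plays Invest, from Player B's indifference between Invest and Wait: 5.5x − 4(1−x) = −3.5x + 6(1−x), giving x = 10/19.
Since Player B is indifferent in equilibrium, Player B's expected payoff equals the payoff from either column against (10/19, 9/19). Using Invest: 5.5(10/19) − 4(9/19) = 1.

1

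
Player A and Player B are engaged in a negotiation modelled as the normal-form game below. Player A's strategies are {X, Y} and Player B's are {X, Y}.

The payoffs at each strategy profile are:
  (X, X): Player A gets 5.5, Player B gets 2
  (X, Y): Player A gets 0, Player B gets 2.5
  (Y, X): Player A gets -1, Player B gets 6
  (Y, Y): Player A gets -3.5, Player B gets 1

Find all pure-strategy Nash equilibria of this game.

(X, X): Player B prefers Y (2.5 > 2) — not an equilibrium.
(X, Y): Player A gets 0 ≥ -3.5 from Y, and Player B gets 2.5 ≥ 2 from X — Nash equilibrium.
(Y, X): Player A prefers X (5.5 > -1) — not an equilibrium.
(Y, Y): Player A prefers X (0 > -3.5); Player B prefers X (6 > 1) — not an equilibrium.

(X, Y)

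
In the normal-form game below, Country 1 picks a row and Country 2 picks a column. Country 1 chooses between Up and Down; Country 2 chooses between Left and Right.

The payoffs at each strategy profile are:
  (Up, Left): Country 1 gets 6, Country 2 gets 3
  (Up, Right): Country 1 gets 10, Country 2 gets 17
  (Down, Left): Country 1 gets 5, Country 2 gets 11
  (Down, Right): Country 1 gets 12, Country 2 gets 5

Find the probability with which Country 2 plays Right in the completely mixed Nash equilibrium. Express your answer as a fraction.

Let y be the probability that Country 2 plays Left. In a completely mixed equilibrium, Country 1 must be indifferent between Up and Down.
Country 1's expected payoff from Up is 6y + 10(1−y); from Down it is 5y + 12(1−y).
Setting these equal: −4y + 10 = −7y + 12, so y = 2/3.
Therefore Country 2 plays Right with probability 1 − 2/3 = 1/3.

1/3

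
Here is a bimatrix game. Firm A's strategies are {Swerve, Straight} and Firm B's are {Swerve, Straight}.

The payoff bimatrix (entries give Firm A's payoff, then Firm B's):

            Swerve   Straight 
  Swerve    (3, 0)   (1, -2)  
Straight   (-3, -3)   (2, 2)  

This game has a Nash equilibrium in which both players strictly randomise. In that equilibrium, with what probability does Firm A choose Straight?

2/7

Let x be the probability that Firm A plays Swerve. In a completely mixed equilibrium, Firm B must be indifferent between Swerve and Straight.
Firm B's expected payoff from Swerve is −3(1−x); from Straight it is −2x + 2(1−x).
Setting these equal: 3x − 3 = −4x + 2, so x = 5/7.
Therefore Firm A plays Straight with probability 1 − 5/7 = 2/7.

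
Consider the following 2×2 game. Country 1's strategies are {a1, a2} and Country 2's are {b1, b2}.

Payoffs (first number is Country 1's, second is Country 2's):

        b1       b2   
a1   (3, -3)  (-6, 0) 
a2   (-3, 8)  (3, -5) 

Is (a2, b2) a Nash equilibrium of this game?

At (a2, b2), Country 1 earns 3; switching to a1 would give -6, so Country 1 has no profitable deviation.
Country 2 earns -5; switching to b1 would give 8, so Country 2 would deviate.
Since at least one player can profitably deviate, this is not a Nash equilibrium.

No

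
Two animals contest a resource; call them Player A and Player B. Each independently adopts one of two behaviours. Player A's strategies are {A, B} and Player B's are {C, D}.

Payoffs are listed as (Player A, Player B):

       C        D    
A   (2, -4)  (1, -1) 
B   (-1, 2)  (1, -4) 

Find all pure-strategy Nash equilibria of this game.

(A, C): Player B prefers D (-1 > -4) — not an equilibrium.
(A, D): Player A gets 1 ≥ 1 from B, and Player B gets -1 ≥ -4 from C — Nash equilibrium.
(B, C): Player A prefers A (2 > -1) — not an equilibrium.
(B, D): Player B prefers C (2 > -4) — not an equilibrium.

(A, D)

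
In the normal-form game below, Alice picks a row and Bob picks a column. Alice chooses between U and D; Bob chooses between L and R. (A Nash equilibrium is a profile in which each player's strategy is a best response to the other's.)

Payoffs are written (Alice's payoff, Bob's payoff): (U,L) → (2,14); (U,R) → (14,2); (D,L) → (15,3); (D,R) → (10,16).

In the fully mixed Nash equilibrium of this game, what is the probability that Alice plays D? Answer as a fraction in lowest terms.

Let r be the probability that Alice plays U. In a completely mixed equilibrium, Bob must be indifferent between L and R.
Bob's expected payoff from L is 14r + 3(1−r); from R it is 2r + 16(1−r).
Setting these equal: 11r + 3 = −14r + 16, so r = 13/25.
Therefore Alice plays D with probability 1 − 13/25 = 12/25.

12/25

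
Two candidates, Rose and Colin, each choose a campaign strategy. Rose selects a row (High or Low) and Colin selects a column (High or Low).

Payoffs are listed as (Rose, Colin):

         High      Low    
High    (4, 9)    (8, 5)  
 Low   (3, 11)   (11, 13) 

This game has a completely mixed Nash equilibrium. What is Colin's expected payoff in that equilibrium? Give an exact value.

First find p, the probability Rose plays High, from Colin's indifference between High and Low: 9p + 11(1−p) = 5p + 13(1−p), giving p = 1/3.
Since Colin is indifferent in equilibrium, Colin's expected payoff equals the payoff from either column against (1/3, 2/3). Using High: 9(1/3) + 11(2/3) = 31/3.

31/3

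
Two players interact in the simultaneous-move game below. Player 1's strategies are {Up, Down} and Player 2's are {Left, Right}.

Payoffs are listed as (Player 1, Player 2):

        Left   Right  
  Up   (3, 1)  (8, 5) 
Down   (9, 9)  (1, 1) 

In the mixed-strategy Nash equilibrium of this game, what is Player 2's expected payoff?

First find x, the probability Player 1 plays Up, from Player 2's indifference between Left and Right: x + 9(1−x) = 5x + (1−x), giving x = 2/3.
Since Player 2 is indifferent in equilibrium, Player 2's expected payoff equals the payoff from either column against (2/3, 1/3). Using Left: (2/3) + 9(1/3) = 11/3.

11/3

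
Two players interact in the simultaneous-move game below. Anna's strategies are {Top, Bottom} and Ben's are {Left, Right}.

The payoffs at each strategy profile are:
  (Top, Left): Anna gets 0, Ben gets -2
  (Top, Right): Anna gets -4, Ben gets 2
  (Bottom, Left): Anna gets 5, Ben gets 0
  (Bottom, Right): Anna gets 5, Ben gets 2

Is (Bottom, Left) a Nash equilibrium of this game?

No

At (Bottom, Left), Anna earns 5; switching to Top would give 0, so Anna has no profitable deviation.
Ben earns 0; switching to Right would give 2, so Ben would deviate.
Since at least one player can profitably deviate, this is not a Nash equilibrium.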